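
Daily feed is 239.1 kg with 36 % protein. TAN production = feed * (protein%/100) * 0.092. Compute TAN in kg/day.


Protein in feed = 239.1 * 36/100 = 86.076 kg/day
TAN = protein * 0.092 = 86.076 * 0.092 = 7.918992 kg/day

7.918992 kg/day


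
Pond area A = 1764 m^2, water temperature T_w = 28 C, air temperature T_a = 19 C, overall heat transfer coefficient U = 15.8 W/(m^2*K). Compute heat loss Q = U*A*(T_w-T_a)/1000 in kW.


Temperature difference dT = 28 - 19 = 9 K
Heat loss (W) = U * A * dT = 15.8 * 1764 * 9 = 250840.8 W
Convert to kW: 250840.8 / 1000 = 250.8408 kW

250.8408 kW


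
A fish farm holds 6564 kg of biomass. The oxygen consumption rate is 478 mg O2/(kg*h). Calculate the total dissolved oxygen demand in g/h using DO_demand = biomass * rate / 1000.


Total O2 consumption (mg/h) = 6564 kg * 478 mg/(kg*h) = 3137592 mg/h
Convert to g/h: 3137592 / 1000 = 3137.592 g/h

3137.592 g/h


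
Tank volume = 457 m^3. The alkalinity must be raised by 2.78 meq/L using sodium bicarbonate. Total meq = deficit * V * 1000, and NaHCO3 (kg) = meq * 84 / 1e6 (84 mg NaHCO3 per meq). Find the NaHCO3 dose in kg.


Tank volume in L = 457 m^3 * 1000 = 457000 L
Total meq required = 2.78 meq/L * 457000 L = 1270460 meq
NaHCO3 mass = 1270460 meq * 84 mg/meq / 1e6 = 106.719 kg

106.719 kg


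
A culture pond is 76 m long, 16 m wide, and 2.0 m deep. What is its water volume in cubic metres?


Base area = L * W = 76 * 16 = 1216 m^2
Volume = area * depth = 1216 * 2.0 = 2432 m^3

2432 m^3


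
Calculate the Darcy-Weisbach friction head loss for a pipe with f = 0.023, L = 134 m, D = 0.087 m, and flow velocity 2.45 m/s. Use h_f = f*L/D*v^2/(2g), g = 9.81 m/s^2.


v^2 = 2.45^2 = 6.0025 m^2/s^2
L/D = 134/0.087 = 1540.2299
h_f = f*(L/D)*v^2/(2g) = 0.023 * 1540.2299 * 6.0025 / 19.62 = 10.8379 m

10.8379 m


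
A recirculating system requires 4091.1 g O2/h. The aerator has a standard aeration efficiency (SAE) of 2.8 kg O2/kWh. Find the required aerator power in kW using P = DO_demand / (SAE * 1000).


SAE in g O2/kWh = 2.8 * 1000 = 2800 g/kWh
P = DO_demand / SAE_g = 4091.1 / 2800 = 1.46111 kW

1.46111 kW


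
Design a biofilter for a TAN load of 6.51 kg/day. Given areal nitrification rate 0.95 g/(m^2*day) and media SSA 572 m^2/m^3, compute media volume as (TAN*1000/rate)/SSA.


A = 6.51*1000 / 0.95 = 6852.6316 m^2
V = 6852.6316 / 572 = 11.9801

11.9801 m^3


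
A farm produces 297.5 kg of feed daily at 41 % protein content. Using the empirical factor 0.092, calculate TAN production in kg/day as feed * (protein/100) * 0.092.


Protein in feed = 297.5 * 41/100 = 121.975 kg/day
TAN = protein * 0.092 = 121.975 * 0.092 = 11.2217 kg/day

11.2217 kg/day


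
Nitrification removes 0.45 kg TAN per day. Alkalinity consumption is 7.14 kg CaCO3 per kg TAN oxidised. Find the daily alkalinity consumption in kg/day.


Alkalinity factor: 7.14 kg CaCO3 consumed per kg TAN nitrified
alk = 0.45 kg TAN * 7.14 = 3.213 kg CaCO3/day

3.213 kg CaCO3/day


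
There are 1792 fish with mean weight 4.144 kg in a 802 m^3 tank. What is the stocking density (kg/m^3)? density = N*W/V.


Total biomass = 1792 fish * 4.144 kg = 7426.048 kg
Density = total biomass / volume = 7426.048 / 802 = 9.25941 kg/m^3

9.25941 kg/m^3


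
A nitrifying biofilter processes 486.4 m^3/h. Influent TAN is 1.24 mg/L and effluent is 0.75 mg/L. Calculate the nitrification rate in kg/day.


Concentration drop: TAN_in - TAN_out = 1.24 - 0.75 = 0.49 mg/L
Hourly TAN removed = Q * dTAN = 486.4 m^3/h * 0.49 mg/L = 238.336 g/h  (m^3/h * mg/L = g/h)
Daily TAN removed = 238.336 * 24 = 5720.064 g/day
Convert to kg/day: 5720.064 / 1000 = 5.720064 kg/day

5.720064 kg/day


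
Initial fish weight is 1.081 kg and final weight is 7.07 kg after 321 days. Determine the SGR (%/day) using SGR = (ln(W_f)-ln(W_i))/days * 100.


ln(W_f) = ln(7.07) = 1.9558605
ln(W_i) = ln(1.081) = 0.077886539
ln(W_f) - ln(W_i) = 1.9558605 - 0.077886539 = 1.877974
SGR = 1.877974 / 321 * 100 = 0.585039 %/day

0.585039 %/day


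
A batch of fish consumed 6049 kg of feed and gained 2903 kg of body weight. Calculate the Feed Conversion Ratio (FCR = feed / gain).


FCR = feed consumed / weight gained
FCR = 6049 kg / 2903 kg = 2.08371

2.08371


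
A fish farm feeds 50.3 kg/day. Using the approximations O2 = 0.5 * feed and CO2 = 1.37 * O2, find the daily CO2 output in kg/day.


O2 = 50.3 * 0.5 = 25.15
CO2 = 25.15 * 1.37 = 34.4555

34.4555 kg/day


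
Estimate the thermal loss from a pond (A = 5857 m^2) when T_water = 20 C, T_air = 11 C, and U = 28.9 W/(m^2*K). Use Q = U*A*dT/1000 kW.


Temperature difference dT = 20 - 11 = 9 K
Heat loss (W) = U * A * dT = 28.9 * 5857 * 9 = 1523405.7 W
Convert to kW: 1523405.7 / 1000 = 1523.4057 kW

1523.4057 kW


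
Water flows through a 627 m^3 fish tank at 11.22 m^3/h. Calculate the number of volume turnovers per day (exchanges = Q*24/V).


Daily flow volume = 11.22 m^3/h * 24 h = 269.28 m^3/day
Exchanges = daily flow / tank volume = 269.28 / 627 = 0.429474 exchanges/day

0.429474 exchanges/day


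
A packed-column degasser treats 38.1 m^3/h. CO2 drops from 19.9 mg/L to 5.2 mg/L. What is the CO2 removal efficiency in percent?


CO2_out / CO2_in = 5.2 / 19.9 = 0.26130653
Fraction remaining = 0.26130653
efficiency = (1 - 0.26130653) * 100 = 73.8693 %

73.8693 %


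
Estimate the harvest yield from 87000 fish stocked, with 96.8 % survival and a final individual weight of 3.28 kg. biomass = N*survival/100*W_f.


Survivors = 87000 * 96.8/100 = 84216 fish
Harvest biomass = survivors * W_f = 84216 * 3.28 = 276228.48 kg

276228.48 kg


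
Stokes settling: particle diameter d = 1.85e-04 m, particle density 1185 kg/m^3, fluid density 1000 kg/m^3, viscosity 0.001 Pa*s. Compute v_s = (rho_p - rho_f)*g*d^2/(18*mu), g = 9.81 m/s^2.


Density difference: rho_p - rho_f = 1185 - 1000 = 185 kg/m^3
d^2 = (1.85e-04)^2 = 3.4225e-08 m^2
Numerator = (rho_p - rho_f) * g * d^2 = 185 * 9.81 * 3.4225e-08 = 6.2113241e-05
Denominator = 18 * mu = 18 * 0.001 = 0.018
v_s = 6.2113241e-05 / 0.018 = 0.00345074 m/s
Check: Re = rho_f * v_s * d / mu = 1000 * 0.00345074 * 1.85e-04 / 0.001 = 0.638 < 1, so Stokes' law applies.

0.00345074 m/s


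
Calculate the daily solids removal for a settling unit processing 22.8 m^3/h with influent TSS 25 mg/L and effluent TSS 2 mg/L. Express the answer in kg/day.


Concentration drop: TSS_in - TSS_out = 25 - 2 = 23 mg/L
Hourly solids removed = Q * dTSS = 22.8 m^3/h * 23 mg/L = 524.4 g/h  (m^3/h * mg/L = g/h)
Daily solids removed = 524.4 * 24 = 12585.6 g/day
Convert g to kg: 12585.6 / 1000 = 12.5856 kg/day

12.5856 kg/day


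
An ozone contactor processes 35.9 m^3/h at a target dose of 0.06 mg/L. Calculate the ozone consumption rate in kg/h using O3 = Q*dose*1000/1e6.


O3 demand (mg/h) = Q * dose * 1000 = 35.9 * 0.06 * 1000 = 2154 mg/h
Convert mg to kg: 2154 / 1e6 = 0.002154 kg/h

0.002154 kg/h


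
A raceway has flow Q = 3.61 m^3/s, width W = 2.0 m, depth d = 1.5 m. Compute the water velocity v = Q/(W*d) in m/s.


Cross-sectional area = W * d = 2.0 * 1.5 = 3 m^2
Velocity = Q / A = 3.61 / 3 = 1.20333 m/s

1.20333 m/s


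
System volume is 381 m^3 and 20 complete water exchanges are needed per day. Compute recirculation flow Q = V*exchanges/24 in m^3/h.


Daily recirculation volume = 381 m^3 * 20 = 7620 m^3/day
Flow rate Q = daily volume / 24 h = 7620 / 24 = 317.5 m^3/h

317.5 m^3/h


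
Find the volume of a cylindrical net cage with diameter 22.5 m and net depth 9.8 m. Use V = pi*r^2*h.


r = d/2 = 22.5/2 = 11.25 m
Base area = pi*r^2 = pi*11.25^2 = 397.60782 m^2
Volume = 397.60782 * 9.8 = 3896.56 m^3

3896.56 m^3


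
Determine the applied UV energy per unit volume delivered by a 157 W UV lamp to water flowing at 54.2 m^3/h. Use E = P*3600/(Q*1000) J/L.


Energy delivered per hour = 157 W * 3600 s = 565200 J/h
Volume treated per hour = 54.2 m^3/h * 1000 = 54200 L/h
dose = 565200 / 54200 = 10.428 J/L

10.428 J/L


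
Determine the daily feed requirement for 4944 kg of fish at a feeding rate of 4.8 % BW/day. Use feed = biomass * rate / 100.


Feeding rate fraction = 4.8% / 100 = 0.048
Daily feed = 4944 kg * 0.048 = 237.312 kg/day

237.312 kg/day


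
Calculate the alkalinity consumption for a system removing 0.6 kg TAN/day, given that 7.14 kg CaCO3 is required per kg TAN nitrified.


Alkalinity factor: 7.14 kg CaCO3 consumed per kg TAN nitrified
alk = 0.6 kg TAN * 7.14 = 4.284 kg CaCO3/day

4.284 kg CaCO3/day


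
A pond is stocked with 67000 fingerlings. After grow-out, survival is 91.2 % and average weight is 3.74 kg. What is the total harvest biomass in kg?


Survivors = 67000 * 91.2/100 = 61104 fish
Harvest biomass = survivors * W_f = 61104 * 3.74 = 228528.96 kg

228528.96 kg


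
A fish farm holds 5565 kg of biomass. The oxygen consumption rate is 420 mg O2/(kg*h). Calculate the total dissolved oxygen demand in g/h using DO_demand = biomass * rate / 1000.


Total O2 consumption (mg/h) = 5565 kg * 420 mg/(kg*h) = 2337300 mg/h
Convert to g/h: 2337300 / 1000 = 2337.3 g/h

2337.3 g/h


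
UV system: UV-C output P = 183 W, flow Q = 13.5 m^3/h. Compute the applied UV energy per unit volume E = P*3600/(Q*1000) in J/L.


Energy delivered per hour = 183 W * 3600 s = 658800 J/h
Volume treated per hour = 13.5 m^3/h * 1000 = 13500 L/h
dose = 658800 / 13500 = 48.8 J/L

48.8 J/L


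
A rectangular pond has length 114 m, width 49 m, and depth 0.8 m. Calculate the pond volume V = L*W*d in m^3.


Base area = L * W = 114 * 49 = 5586 m^2
Volume = area * depth = 5586 * 0.8 = 4468.8 m^3

4468.8 m^3


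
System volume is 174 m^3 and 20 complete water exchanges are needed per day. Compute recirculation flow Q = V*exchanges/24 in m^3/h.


Daily recirculation volume = 174 m^3 * 20 = 3480 m^3/day
Flow rate Q = daily volume / 24 h = 3480 / 24 = 145 m^3/h

145 m^3/h


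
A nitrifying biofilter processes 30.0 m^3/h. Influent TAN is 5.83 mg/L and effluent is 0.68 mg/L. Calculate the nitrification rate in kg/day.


Concentration drop: TAN_in - TAN_out = 5.83 - 0.68 = 5.15 mg/L
Hourly TAN removed = Q * dTAN = 30.0 m^3/h * 5.15 mg/L = 154.5 g/h  (m^3/h * mg/L = g/h)
Daily TAN removed = 154.5 * 24 = 3708 g/day
Convert to kg/day: 3708 / 1000 = 3.708 kg/day

3.708 kg/day


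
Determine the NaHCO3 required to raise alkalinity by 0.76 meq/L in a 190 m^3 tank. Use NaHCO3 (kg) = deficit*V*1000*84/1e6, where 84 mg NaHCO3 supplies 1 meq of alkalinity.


Tank volume in L = 190 m^3 * 1000 = 190000 L
Total meq required = 0.76 meq/L * 190000 L = 144400 meq
NaHCO3 mass = 144400 meq * 84 mg/meq / 1e6 = 12.1296 kg

12.1296 kg


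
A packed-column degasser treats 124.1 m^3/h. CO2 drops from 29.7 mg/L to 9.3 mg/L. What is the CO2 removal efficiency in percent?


CO2_out / CO2_in = 9.3 / 29.7 = 0.31313131
Fraction remaining = 0.31313131
efficiency = (1 - 0.31313131) * 100 = 68.6869 %

68.6869 %


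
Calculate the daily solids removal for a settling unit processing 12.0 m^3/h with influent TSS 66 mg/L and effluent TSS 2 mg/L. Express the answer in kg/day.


Concentration drop: TSS_in - TSS_out = 66 - 2 = 64 mg/L
Hourly solids removed = Q * dTSS = 12.0 m^3/h * 64 mg/L = 768 g/h  (m^3/h * mg/L = g/h)
Daily solids removed = 768 * 24 = 18432 g/day
Convert g to kg: 18432 / 1000 = 18.432 kg/day

18.432 kg/day


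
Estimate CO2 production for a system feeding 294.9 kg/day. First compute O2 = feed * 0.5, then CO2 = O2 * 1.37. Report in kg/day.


O2 = 294.9 * 0.5 = 147.45
CO2 = 147.45 * 1.37 = 202.0065

202.0065 kg/day


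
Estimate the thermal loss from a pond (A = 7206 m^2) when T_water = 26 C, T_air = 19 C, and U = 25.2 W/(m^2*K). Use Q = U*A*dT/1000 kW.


Temperature difference dT = 26 - 19 = 7 K
Heat loss (W) = U * A * dT = 25.2 * 7206 * 7 = 1271138.4 W
Convert to kW: 1271138.4 / 1000 = 1271.1384 kW

1271.1384 kW


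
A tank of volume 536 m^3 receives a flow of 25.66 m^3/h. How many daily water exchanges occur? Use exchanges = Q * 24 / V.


Daily flow volume = 25.66 m^3/h * 24 h = 615.84 m^3/day
Exchanges = daily flow / tank volume = 615.84 / 536 = 1.14896 exchanges/day

1.14896 exchanges/day


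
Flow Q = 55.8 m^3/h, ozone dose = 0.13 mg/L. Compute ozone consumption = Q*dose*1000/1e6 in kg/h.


O3 demand (mg/h) = Q * dose * 1000 = 55.8 * 0.13 * 1000 = 7254 mg/h
Convert mg to kg: 7254 / 1e6 = 0.007254 kg/h

0.007254 kg/h


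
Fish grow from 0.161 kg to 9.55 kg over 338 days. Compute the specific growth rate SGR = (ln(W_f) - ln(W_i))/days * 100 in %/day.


ln(W_f) = ln(9.55) = 2.2565412
ln(W_i) = ln(0.161) = -1.8263509
ln(W_f) - ln(W_i) = 2.2565412 - -1.8263509 = 4.0828921
SGR = 4.0828921 / 338 * 100 = 1.20796 %/day

1.20796 %/day


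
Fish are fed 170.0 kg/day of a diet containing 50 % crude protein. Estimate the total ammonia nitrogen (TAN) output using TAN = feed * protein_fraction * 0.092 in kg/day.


Protein in feed = 170.0 * 50/100 = 85 kg/day
TAN = protein * 0.092 = 85 * 0.092 = 7.82 kg/day

7.82 kg/day


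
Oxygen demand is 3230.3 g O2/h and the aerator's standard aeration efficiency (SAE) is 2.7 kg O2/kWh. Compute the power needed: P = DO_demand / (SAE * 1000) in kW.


SAE in g O2/kWh = 2.7 * 1000 = 2700 g/kWh
P = DO_demand / SAE_g = 3230.3 / 2700 = 1.19641 kW

1.19641 kW


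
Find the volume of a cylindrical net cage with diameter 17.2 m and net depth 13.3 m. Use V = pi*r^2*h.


r = d/2 = 17.2/2 = 8.6 m
Base area = pi*r^2 = pi*8.6^2 = 232.35219 m^2
Volume = 232.35219 * 13.3 = 3090.28 m^3

3090.28 m^3


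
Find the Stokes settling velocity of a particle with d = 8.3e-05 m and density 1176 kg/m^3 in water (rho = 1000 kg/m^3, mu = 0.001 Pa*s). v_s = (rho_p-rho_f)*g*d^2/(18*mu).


Density difference: rho_p - rho_f = 1176 - 1000 = 176 kg/m^3
d^2 = (8.3e-05)^2 = 6.889e-09 m^2
Numerator = (rho_p - rho_f) * g * d^2 = 176 * 9.81 * 6.889e-09 = 1.1894272e-05
Denominator = 18 * mu = 18 * 0.001 = 0.018
v_s = 1.1894272e-05 / 0.018 = 6.60793e-04 m/s
Check: Re = rho_f * v_s * d / mu = 1000 * 6.60793e-04 * 8.3e-05 / 0.001 = 0.0548 < 1, so Stokes' law applies.

6.60793e-04 m/s


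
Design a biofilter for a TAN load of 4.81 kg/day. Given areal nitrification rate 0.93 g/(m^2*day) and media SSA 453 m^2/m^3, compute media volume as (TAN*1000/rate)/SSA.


A = 4.81*1000 / 0.93 = 5172.043 m^2
V = 5172.043 / 453 = 11.4173

11.4173 m^3


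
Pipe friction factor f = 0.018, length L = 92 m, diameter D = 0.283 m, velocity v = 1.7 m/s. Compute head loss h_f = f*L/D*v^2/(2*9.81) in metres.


v^2 = 1.7^2 = 2.89 m^2/s^2
L/D = 92/0.283 = 325.08834
h_f = f*(L/D)*v^2/(2g) = 0.018 * 325.08834 * 2.89 / 19.62 = 0.861931 m

0.861931 m


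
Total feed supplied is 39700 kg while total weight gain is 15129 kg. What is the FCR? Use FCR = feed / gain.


FCR = feed consumed / weight gained
FCR = 39700 kg / 15129 kg = 2.6241

2.6241


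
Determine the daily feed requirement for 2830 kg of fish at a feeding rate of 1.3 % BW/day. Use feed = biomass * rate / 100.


Feeding rate fraction = 1.3% / 100 = 0.013
Daily feed = 2830 kg * 0.013 = 36.79 kg/day

36.79 kg/day


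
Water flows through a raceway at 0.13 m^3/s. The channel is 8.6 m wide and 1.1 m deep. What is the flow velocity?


Cross-sectional area = W * d = 8.6 * 1.1 = 9.46 m^2
Velocity = Q / A = 0.13 / 9.46 = 0.0137421 m/s

0.0137421 m/s


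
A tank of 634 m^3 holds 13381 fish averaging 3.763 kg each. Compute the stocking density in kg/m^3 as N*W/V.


Total biomass = 13381 fish * 3.763 kg = 50352.703 kg
Density = total biomass / volume = 50352.703 / 634 = 79.4207 kg/m^3

79.4207 kg/m^3


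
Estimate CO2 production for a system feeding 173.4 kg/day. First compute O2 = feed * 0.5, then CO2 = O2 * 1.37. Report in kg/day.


O2 = 173.4 * 0.5 = 86.7
CO2 = 86.7 * 1.37 = 118.779

118.779 kg/day


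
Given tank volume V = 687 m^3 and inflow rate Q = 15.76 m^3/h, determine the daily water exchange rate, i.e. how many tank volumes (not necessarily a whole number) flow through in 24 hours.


Daily flow volume = 15.76 m^3/h * 24 h = 378.24 m^3/day
Exchanges = daily flow / tank volume = 378.24 / 687 = 0.550568 exchanges/day

0.550568 exchanges/day


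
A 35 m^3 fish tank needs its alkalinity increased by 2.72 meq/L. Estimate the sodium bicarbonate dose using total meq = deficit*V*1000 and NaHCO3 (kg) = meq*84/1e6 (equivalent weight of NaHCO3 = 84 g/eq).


Tank volume in L = 35 m^3 * 1000 = 35000 L
Total meq required = 2.72 meq/L * 35000 L = 95200 meq
NaHCO3 mass = 95200 meq * 84 mg/meq / 1e6 = 7.9968 kg

7.9968 kg


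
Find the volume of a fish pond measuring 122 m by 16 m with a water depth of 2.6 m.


Base area = L * W = 122 * 16 = 1952 m^2
Volume = area * depth = 1952 * 2.6 = 5075.2 m^3

5075.2 m^3


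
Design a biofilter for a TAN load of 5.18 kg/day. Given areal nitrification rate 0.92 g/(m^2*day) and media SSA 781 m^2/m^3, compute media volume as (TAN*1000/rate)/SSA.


A = 5.18*1000 / 0.92 = 5630.4348 m^2
V = 5630.4348 / 781 = 7.20926

7.20926 m^3


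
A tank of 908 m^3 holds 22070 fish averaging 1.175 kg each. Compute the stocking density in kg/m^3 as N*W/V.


Total biomass = 22070 fish * 1.175 kg = 25932.25 kg
Density = total biomass / volume = 25932.25 / 908 = 28.5597 kg/m^3

28.5597 kg/m^3


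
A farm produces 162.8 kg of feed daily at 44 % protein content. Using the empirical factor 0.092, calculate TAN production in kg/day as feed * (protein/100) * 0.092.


Protein in feed = 162.8 * 44/100 = 71.632 kg/day
TAN = protein * 0.092 = 71.632 * 0.092 = 6.590144 kg/day

6.590144 kg/day


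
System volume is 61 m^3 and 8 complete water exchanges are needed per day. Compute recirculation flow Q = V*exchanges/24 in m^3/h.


Daily recirculation volume = 61 m^3 * 8 = 488 m^3/day
Flow rate Q = daily volume / 24 h = 488 / 24 = 20.3333 m^3/h

20.3333 m^3/h


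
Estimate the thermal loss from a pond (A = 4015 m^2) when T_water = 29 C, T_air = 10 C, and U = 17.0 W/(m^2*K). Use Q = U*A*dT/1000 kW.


Temperature difference dT = 29 - 10 = 19 K
Heat loss (W) = U * A * dT = 17.0 * 4015 * 19 = 1296845 W
Convert to kW: 1296845 / 1000 = 1296.845 kW

1296.845 kW


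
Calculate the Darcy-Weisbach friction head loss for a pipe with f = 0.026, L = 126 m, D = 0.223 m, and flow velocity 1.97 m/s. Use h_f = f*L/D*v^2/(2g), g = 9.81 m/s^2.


v^2 = 1.97^2 = 3.8809 m^2/s^2
L/D = 126/0.223 = 565.02242
h_f = f*(L/D)*v^2/(2g) = 0.026 * 565.02242 * 3.8809 / 19.62 = 2.90585 m

2.90585 m


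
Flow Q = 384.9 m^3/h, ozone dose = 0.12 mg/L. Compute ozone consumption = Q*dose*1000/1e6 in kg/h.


O3 demand (mg/h) = Q * dose * 1000 = 384.9 * 0.12 * 1000 = 46188 mg/h
Convert mg to kg: 46188 / 1e6 = 0.046188 kg/h

0.046188 kg/h


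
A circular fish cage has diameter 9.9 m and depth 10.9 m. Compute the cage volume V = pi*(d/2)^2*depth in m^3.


r = d/2 = 9.9/2 = 4.95 m
Base area = pi*r^2 = pi*4.95^2 = 76.976874 m^2
Volume = 76.976874 * 10.9 = 839.048 m^3

839.048 m^3


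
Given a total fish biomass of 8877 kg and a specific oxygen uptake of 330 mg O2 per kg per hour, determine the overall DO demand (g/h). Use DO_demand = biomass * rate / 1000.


Total O2 consumption (mg/h) = 8877 kg * 330 mg/(kg*h) = 2929410 mg/h
Convert to g/h: 2929410 / 1000 = 2929.41 g/h

2929.41 g/h


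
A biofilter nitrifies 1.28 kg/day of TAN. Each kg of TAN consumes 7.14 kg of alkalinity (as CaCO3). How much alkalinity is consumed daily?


Alkalinity factor: 7.14 kg CaCO3 consumed per kg TAN nitrified
alk = 1.28 kg TAN * 7.14 = 9.1392 kg CaCO3/day

9.1392 kg CaCO3/day


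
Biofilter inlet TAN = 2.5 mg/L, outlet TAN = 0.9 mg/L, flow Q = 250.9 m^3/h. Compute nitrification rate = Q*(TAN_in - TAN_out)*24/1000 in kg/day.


Concentration drop: TAN_in - TAN_out = 2.5 - 0.9 = 1.6 mg/L
Hourly TAN removed = Q * dTAN = 250.9 m^3/h * 1.6 mg/L = 401.44 g/h  (m^3/h * mg/L = g/h)
Daily TAN removed = 401.44 * 24 = 9634.56 g/day
Convert to kg/day: 9634.56 / 1000 = 9.63456 kg/day

9.63456 kg/day


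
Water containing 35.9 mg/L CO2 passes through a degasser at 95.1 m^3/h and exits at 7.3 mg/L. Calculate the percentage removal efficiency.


CO2_out / CO2_in = 7.3 / 35.9 = 0.20334262
Fraction remaining = 0.20334262
efficiency = (1 - 0.20334262) * 100 = 79.6657 %

79.6657 %


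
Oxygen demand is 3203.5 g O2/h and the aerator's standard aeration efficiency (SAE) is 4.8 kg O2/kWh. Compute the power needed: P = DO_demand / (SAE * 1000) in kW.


SAE in g O2/kWh = 4.8 * 1000 = 4800 g/kWh
P = DO_demand / SAE_g = 3203.5 / 4800 = 0.667396 kW

0.667396 kW


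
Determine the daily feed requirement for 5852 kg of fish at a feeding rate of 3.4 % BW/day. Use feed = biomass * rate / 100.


Feeding rate fraction = 3.4% / 100 = 0.034
Daily feed = 5852 kg * 0.034 = 198.968 kg/day

198.968 kg/day


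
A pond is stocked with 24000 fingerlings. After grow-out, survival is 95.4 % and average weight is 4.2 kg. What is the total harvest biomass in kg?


Survivors = 24000 * 95.4/100 = 22896 fish
Harvest biomass = survivors * W_f = 22896 * 4.2 = 96163.2 kg

96163.2 kg


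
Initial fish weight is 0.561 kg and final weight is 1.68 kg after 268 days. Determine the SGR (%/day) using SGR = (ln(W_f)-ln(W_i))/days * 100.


ln(W_f) = ln(1.68) = 0.51879379
ln(W_i) = ln(0.561) = -0.57803437
ln(W_f) - ln(W_i) = 0.51879379 - -0.57803437 = 1.0968282
SGR = 1.0968282 / 268 * 100 = 0.409264 %/day

0.409264 %/day


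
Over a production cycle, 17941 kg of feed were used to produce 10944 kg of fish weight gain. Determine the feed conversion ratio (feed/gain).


FCR = feed consumed / weight gained
FCR = 17941 kg / 10944 kg = 1.63935

1.63935


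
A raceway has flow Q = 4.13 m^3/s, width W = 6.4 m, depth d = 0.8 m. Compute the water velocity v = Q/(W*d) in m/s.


Cross-sectional area = W * d = 6.4 * 0.8 = 5.12 m^2
Velocity = Q / A = 4.13 / 5.12 = 0.806641 m/s

0.806641 m/s


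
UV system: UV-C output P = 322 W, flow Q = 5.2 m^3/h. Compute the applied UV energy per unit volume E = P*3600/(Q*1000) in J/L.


Energy delivered per hour = 322 W * 3600 s = 1159200 J/h
Volume treated per hour = 5.2 m^3/h * 1000 = 5200 L/h
dose = 1159200 / 5200 = 222.923 J/L

222.923 J/L


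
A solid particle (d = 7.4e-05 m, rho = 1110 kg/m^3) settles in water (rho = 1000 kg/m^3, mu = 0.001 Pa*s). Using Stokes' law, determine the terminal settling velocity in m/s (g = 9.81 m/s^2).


Density difference: rho_p - rho_f = 1110 - 1000 = 110 kg/m^3
d^2 = (7.4e-05)^2 = 5.476e-09 m^2
Numerator = (rho_p - rho_f) * g * d^2 = 110 * 9.81 * 5.476e-09 = 5.9091516e-06
Denominator = 18 * mu = 18 * 0.001 = 0.018
v_s = 5.9091516e-06 / 0.018 = 3.28286e-04 m/s
Check: Re = rho_f * v_s * d / mu = 1000 * 3.28286e-04 * 7.4e-05 / 0.001 = 0.0243 < 1, so Stokes' law applies.

3.28286e-04 m/s


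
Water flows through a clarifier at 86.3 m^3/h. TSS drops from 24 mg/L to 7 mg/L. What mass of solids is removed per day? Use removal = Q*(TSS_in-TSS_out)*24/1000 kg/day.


Concentration drop: TSS_in - TSS_out = 24 - 7 = 17 mg/L
Hourly solids removed = Q * dTSS = 86.3 m^3/h * 17 mg/L = 1467.1 g/h  (m^3/h * mg/L = g/h)
Daily solids removed = 1467.1 * 24 = 35210.4 g/day
Convert g to kg: 35210.4 / 1000 = 35.2104 kg/day

35.2104 kg/day


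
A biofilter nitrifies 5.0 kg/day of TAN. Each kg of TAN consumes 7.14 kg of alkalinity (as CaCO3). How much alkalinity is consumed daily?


Alkalinity factor: 7.14 kg CaCO3 consumed per kg TAN nitrified
alk = 5.0 kg TAN * 7.14 = 35.7 kg CaCO3/day

35.7 kg CaCO3/day


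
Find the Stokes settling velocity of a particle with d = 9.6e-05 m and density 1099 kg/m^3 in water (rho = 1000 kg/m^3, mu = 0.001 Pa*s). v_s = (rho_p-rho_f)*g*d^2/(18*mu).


Density difference: rho_p - rho_f = 1099 - 1000 = 99 kg/m^3
d^2 = (9.6e-05)^2 = 9.216e-09 m^2
Numerator = (rho_p - rho_f) * g * d^2 = 99 * 9.81 * 9.216e-09 = 8.950487e-06
Denominator = 18 * mu = 18 * 0.001 = 0.018
v_s = 8.950487e-06 / 0.018 = 4.97249e-04 m/s
Check: Re = rho_f * v_s * d / mu = 1000 * 4.97249e-04 * 9.6e-05 / 0.001 = 0.0477 < 1, so Stokes' law applies.

4.97249e-04 m/s


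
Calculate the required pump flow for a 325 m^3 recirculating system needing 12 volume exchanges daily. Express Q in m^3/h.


Daily recirculation volume = 325 m^3 * 12 = 3900 m^3/day
Flow rate Q = daily volume / 24 h = 3900 / 24 = 162.5 m^3/h

162.5 m^3/h


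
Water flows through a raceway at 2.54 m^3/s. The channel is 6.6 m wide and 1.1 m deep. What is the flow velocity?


Cross-sectional area = W * d = 6.6 * 1.1 = 7.26 m^2
Velocity = Q / A = 2.54 / 7.26 = 0.349862 m/s

0.349862 m/s


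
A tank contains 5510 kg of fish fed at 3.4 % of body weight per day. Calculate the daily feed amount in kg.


Feeding rate fraction = 3.4% / 100 = 0.034
Daily feed = 5510 kg * 0.034 = 187.34 kg/day

187.34 kg/day


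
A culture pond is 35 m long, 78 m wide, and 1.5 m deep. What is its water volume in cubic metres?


Base area = L * W = 35 * 78 = 2730 m^2
Volume = area * depth = 2730 * 1.5 = 4095 m^3

4095 m^3


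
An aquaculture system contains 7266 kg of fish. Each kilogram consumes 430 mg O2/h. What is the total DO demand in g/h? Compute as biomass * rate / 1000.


Total O2 consumption (mg/h) = 7266 kg * 430 mg/(kg*h) = 3124380 mg/h
Convert to g/h: 3124380 / 1000 = 3124.38 g/h

3124.38 g/h


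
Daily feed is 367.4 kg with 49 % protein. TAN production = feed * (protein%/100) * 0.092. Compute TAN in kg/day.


Protein in feed = 367.4 * 49/100 = 180.026 kg/day
TAN = protein * 0.092 = 180.026 * 0.092 = 16.562392 kg/day

16.562392 kg/day


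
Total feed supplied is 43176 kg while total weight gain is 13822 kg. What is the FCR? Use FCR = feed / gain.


FCR = feed consumed / weight gained
FCR = 43176 kg / 13822 kg = 3.12372

3.12372


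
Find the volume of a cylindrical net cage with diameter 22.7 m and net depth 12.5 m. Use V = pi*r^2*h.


r = d/2 = 22.7/2 = 11.35 m
Base area = pi*r^2 = pi*11.35^2 = 404.70782 m^2
Volume = 404.70782 * 12.5 = 5058.85 m^3

5058.85 m^3


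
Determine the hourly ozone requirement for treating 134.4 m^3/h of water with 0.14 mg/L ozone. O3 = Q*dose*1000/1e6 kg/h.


O3 demand (mg/h) = Q * dose * 1000 = 134.4 * 0.14 * 1000 = 18816 mg/h
Convert mg to kg: 18816 / 1e6 = 0.018816 kg/h

0.018816 kg/h


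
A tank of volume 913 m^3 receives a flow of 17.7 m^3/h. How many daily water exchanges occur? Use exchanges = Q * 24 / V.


Daily flow volume = 17.7 m^3/h * 24 h = 424.8 m^3/day
Exchanges = daily flow / tank volume = 424.8 / 913 = 0.465279 exchanges/day

0.465279 exchanges/day


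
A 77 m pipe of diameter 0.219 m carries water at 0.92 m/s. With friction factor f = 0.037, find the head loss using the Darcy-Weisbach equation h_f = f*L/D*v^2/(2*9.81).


v^2 = 0.92^2 = 0.8464 m^2/s^2
L/D = 77/0.219 = 351.59817
h_f = f*(L/D)*v^2/(2g) = 0.037 * 351.59817 * 0.8464 / 19.62 = 0.561209 m

0.561209 m


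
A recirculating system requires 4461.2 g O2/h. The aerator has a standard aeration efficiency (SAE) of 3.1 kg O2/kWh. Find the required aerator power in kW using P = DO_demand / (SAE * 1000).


SAE in g O2/kWh = 3.1 * 1000 = 3100 g/kWh
P = DO_demand / SAE_g = 4461.2 / 3100 = 1.4391 kW

1.4391 kW


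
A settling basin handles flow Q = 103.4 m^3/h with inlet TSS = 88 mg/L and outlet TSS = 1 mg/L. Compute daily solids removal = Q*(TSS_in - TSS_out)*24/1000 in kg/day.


Concentration drop: TSS_in - TSS_out = 88 - 1 = 87 mg/L
Hourly solids removed = Q * dTSS = 103.4 m^3/h * 87 mg/L = 8995.8 g/h  (m^3/h * mg/L = g/h)
Daily solids removed = 8995.8 * 24 = 215899.2 g/day
Convert g to kg: 215899.2 / 1000 = 215.8992 kg/day

215.8992 kg/day


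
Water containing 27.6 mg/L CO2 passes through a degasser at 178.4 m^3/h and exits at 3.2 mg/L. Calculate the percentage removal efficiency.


CO2_out / CO2_in = 3.2 / 27.6 = 0.11594203
Fraction remaining = 0.11594203
efficiency = (1 - 0.11594203) * 100 = 88.4058 %

88.4058 %


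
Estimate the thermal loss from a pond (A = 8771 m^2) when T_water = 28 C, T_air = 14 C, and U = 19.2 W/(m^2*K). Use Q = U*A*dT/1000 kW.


Temperature difference dT = 28 - 14 = 14 K
Heat loss (W) = U * A * dT = 19.2 * 8771 * 14 = 2357644.8 W
Convert to kW: 2357644.8 / 1000 = 2357.6448 kW

2357.6448 kW


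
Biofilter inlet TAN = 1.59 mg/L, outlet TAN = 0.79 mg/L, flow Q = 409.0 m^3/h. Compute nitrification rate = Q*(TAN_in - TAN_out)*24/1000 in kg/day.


Concentration drop: TAN_in - TAN_out = 1.59 - 0.79 = 0.8 mg/L
Hourly TAN removed = Q * dTAN = 409.0 m^3/h * 0.8 mg/L = 327.2 g/h  (m^3/h * mg/L = g/h)
Daily TAN removed = 327.2 * 24 = 7852.8 g/day
Convert to kg/day: 7852.8 / 1000 = 7.8528 kg/day

7.8528 kg/day


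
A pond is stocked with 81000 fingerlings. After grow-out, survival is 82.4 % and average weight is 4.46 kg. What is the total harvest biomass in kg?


Survivors = 81000 * 82.4/100 = 66744 fish
Harvest biomass = survivors * W_f = 66744 * 4.46 = 297678.24 kg

297678.24 kg


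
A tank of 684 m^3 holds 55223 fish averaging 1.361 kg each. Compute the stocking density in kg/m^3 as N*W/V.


Total biomass = 55223 fish * 1.361 kg = 75158.503 kg
Density = total biomass / volume = 75158.503 / 684 = 109.881 kg/m^3

109.881 kg/m^3


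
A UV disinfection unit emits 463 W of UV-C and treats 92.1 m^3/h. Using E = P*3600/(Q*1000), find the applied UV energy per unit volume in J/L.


Energy delivered per hour = 463 W * 3600 s = 1666800 J/h
Volume treated per hour = 92.1 m^3/h * 1000 = 92100 L/h
dose = 1666800 / 92100 = 18.0977 J/L

18.0977 J/L


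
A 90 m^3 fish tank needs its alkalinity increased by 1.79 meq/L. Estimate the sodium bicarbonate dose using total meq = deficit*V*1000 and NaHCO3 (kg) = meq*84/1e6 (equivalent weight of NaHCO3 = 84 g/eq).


Tank volume in L = 90 m^3 * 1000 = 90000 L
Total meq required = 1.79 meq/L * 90000 L = 161100 meq
NaHCO3 mass = 161100 meq * 84 mg/meq / 1e6 = 13.5324 kg

13.5324 kg


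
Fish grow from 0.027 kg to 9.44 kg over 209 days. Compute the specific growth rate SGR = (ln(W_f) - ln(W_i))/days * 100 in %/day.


ln(W_f) = ln(9.44) = 2.244956
ln(W_i) = ln(0.027) = -3.6119184
ln(W_f) - ln(W_i) = 2.244956 - -3.6119184 = 5.8568744
SGR = 5.8568744 / 209 * 100 = 2.80233 %/day

2.80233 %/day


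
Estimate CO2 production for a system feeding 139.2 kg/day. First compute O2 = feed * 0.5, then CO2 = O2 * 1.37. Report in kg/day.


O2 = 139.2 * 0.5 = 69.6
CO2 = 69.6 * 1.37 = 95.352

95.352 kg/day


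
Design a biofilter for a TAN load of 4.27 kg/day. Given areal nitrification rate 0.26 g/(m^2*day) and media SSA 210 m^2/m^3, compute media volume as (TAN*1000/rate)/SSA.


A = 4.27*1000 / 0.26 = 16423.077 m^2
V = 16423.077 / 210 = 78.2051

78.2051 m^3


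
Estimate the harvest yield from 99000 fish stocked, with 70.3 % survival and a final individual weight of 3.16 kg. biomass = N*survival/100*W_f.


Survivors = 99000 * 70.3/100 = 69597 fish
Harvest biomass = survivors * W_f = 69597 * 3.16 = 219926.52 kg

219926.52 kg


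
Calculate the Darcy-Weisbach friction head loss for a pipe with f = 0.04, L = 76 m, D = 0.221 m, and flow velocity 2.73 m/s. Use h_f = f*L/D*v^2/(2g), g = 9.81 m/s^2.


v^2 = 2.73^2 = 7.4529 m^2/s^2
L/D = 76/0.221 = 343.8914
h_f = f*(L/D)*v^2/(2g) = 0.04 * 343.8914 * 7.4529 / 19.62 = 5.22526 m

5.22526 m


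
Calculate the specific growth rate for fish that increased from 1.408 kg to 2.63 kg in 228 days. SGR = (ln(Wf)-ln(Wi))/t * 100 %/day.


ln(W_f) = ln(2.63) = 0.96698385
ln(W_i) = ln(1.408) = 0.34217026
ln(W_f) - ln(W_i) = 0.96698385 - 0.34217026 = 0.62481359
SGR = 0.62481359 / 228 * 100 = 0.274041 %/day

0.274041 %/day


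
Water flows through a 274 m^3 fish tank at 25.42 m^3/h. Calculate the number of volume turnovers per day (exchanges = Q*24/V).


Daily flow volume = 25.42 m^3/h * 24 h = 610.08 m^3/day
Exchanges = daily flow / tank volume = 610.08 / 274 = 2.22657 exchanges/day

2.22657 exchanges/day


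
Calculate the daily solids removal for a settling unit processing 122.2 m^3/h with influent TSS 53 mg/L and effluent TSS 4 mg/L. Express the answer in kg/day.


Concentration drop: TSS_in - TSS_out = 53 - 4 = 49 mg/L
Hourly solids removed = Q * dTSS = 122.2 m^3/h * 49 mg/L = 5987.8 g/h  (m^3/h * mg/L = g/h)
Daily solids removed = 5987.8 * 24 = 143707.2 g/day
Convert g to kg: 143707.2 / 1000 = 143.7072 kg/day

143.7072 kg/day


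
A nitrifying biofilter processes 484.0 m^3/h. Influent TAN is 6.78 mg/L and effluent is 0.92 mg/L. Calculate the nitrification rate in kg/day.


Concentration drop: TAN_in - TAN_out = 6.78 - 0.92 = 5.86 mg/L
Hourly TAN removed = Q * dTAN = 484.0 m^3/h * 5.86 mg/L = 2836.24 g/h  (m^3/h * mg/L = g/h)
Daily TAN removed = 2836.24 * 24 = 68069.76 g/day
Convert to kg/day: 68069.76 / 1000 = 68.06976 kg/day

68.06976 kg/day


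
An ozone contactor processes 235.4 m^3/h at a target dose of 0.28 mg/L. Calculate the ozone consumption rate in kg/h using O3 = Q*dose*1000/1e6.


O3 demand (mg/h) = Q * dose * 1000 = 235.4 * 0.28 * 1000 = 65912 mg/h
Convert mg to kg: 65912 / 1e6 = 0.065912 kg/h

0.065912 kg/h


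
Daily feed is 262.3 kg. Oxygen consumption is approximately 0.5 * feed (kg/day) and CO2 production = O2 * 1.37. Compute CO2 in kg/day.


O2 = 262.3 * 0.5 = 131.15
CO2 = 131.15 * 1.37 = 179.6755

179.6755 kg/day


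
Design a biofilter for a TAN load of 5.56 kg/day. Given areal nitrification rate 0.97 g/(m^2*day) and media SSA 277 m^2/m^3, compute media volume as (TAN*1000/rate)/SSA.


A = 5.56*1000 / 0.97 = 5731.9588 m^2
V = 5731.9588 / 277 = 20.693

20.693 m^3


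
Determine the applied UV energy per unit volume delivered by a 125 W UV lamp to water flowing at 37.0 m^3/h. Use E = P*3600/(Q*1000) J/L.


Energy delivered per hour = 125 W * 3600 s = 450000 J/h
Volume treated per hour = 37.0 m^3/h * 1000 = 37000 L/h
dose = 450000 / 37000 = 12.1622 J/L

12.1622 J/L


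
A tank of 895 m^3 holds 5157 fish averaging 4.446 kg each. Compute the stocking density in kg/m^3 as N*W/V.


Total biomass = 5157 fish * 4.446 kg = 22928.022 kg
Density = total biomass / volume = 22928.022 / 895 = 25.6179 kg/m^3

25.6179 kg/m^3


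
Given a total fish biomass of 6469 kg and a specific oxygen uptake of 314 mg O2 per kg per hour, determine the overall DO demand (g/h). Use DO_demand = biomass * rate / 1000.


Total O2 consumption (mg/h) = 6469 kg * 314 mg/(kg*h) = 2031266 mg/h
Convert to g/h: 2031266 / 1000 = 2031.266 g/h

2031.266 g/h


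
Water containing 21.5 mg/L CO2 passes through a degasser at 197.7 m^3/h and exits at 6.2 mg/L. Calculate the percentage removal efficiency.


CO2_out / CO2_in = 6.2 / 21.5 = 0.28837209
Fraction remaining = 0.28837209
efficiency = (1 - 0.28837209) * 100 = 71.1628 %

71.1628 %


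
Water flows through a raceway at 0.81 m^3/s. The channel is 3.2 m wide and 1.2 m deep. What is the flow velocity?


Cross-sectional area = W * d = 3.2 * 1.2 = 3.84 m^2
Velocity = Q / A = 0.81 / 3.84 = 0.210938 m/s

0.210938 m/s


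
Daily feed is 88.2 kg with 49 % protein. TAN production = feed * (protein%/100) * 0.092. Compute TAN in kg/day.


Protein in feed = 88.2 * 49/100 = 43.218 kg/day
TAN = protein * 0.092 = 43.218 * 0.092 = 3.976056 kg/day

3.976056 kg/day


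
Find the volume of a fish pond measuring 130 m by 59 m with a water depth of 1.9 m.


Base area = L * W = 130 * 59 = 7670 m^2
Volume = area * depth = 7670 * 1.9 = 14573 m^3

14573 m^3


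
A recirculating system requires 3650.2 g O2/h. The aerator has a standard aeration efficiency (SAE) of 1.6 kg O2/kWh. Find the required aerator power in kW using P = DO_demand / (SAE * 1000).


SAE in g O2/kWh = 1.6 * 1000 = 1600 g/kWh
P = DO_demand / SAE_g = 3650.2 / 1600 = 2.28137 kW

2.28137 kW


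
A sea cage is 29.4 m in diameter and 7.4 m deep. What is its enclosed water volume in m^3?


r = d/2 = 29.4/2 = 14.7 m
Base area = pi*r^2 = pi*14.7^2 = 678.86676 m^2
Volume = 678.86676 * 7.4 = 5023.61 m^3

5023.61 m^3


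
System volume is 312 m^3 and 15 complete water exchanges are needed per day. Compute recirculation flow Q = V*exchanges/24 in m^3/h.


Daily recirculation volume = 312 m^3 * 15 = 4680 m^3/day
Flow rate Q = daily volume / 24 h = 4680 / 24 = 195 m^3/h

195 m^3/h


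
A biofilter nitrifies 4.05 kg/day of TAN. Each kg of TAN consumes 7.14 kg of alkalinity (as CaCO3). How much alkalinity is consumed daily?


Alkalinity factor: 7.14 kg CaCO3 consumed per kg TAN nitrified
alk = 4.05 kg TAN * 7.14 = 28.917 kg CaCO3/day

28.917 kg CaCO3/day


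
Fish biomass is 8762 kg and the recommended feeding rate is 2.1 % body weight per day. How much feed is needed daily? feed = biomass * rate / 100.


Feeding rate fraction = 2.1% / 100 = 0.021
Daily feed = 8762 kg * 0.021 = 184.002 kg/day

184.002 kg/day


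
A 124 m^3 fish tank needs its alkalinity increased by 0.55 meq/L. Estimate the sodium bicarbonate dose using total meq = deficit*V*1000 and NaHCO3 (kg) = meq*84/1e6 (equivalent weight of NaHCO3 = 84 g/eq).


Tank volume in L = 124 m^3 * 1000 = 124000 L
Total meq required = 0.55 meq/L * 124000 L = 68200 meq
NaHCO3 mass = 68200 meq * 84 mg/meq / 1e6 = 5.7288 kg

5.7288 kg


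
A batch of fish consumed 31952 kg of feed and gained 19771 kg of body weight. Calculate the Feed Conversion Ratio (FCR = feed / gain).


FCR = feed consumed / weight gained
FCR = 31952 kg / 19771 kg = 1.6161

1.6161


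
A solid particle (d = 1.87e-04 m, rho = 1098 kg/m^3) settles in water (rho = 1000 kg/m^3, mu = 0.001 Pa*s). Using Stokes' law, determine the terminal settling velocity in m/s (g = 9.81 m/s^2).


Density difference: rho_p - rho_f = 1098 - 1000 = 98 kg/m^3
d^2 = (1.87e-04)^2 = 3.4969e-08 m^2
Numerator = (rho_p - rho_f) * g * d^2 = 98 * 9.81 * 3.4969e-08 = 3.3618497e-05
Denominator = 18 * mu = 18 * 0.001 = 0.018
v_s = 3.3618497e-05 / 0.018 = 0.00186769 m/s
Check: Re = rho_f * v_s * d / mu = 1000 * 0.00186769 * 1.87e-04 / 0.001 = 0.349 < 1, so Stokes' law applies.

0.00186769 m/s


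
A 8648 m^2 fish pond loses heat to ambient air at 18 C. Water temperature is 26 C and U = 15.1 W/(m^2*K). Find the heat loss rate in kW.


Temperature difference dT = 26 - 18 = 8 K
Heat loss (W) = U * A * dT = 15.1 * 8648 * 8 = 1044678.4 W
Convert to kW: 1044678.4 / 1000 = 1044.6784 kW

1044.6784 kW


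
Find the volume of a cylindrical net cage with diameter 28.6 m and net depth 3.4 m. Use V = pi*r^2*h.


r = d/2 = 28.6/2 = 14.3 m
Base area = pi*r^2 = pi*14.3^2 = 642.42428 m^2
Volume = 642.42428 * 3.4 = 2184.24 m^3

2184.24 m^3


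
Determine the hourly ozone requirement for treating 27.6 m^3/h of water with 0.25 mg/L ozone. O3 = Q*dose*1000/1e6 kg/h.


O3 demand (mg/h) = Q * dose * 1000 = 27.6 * 0.25 * 1000 = 6900 mg/h
Convert mg to kg: 6900 / 1e6 = 0.0069 kg/h

0.0069 kg/h


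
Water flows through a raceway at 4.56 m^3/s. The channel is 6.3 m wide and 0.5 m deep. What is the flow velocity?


Cross-sectional area = W * d = 6.3 * 0.5 = 3.15 m^2
Velocity = Q / A = 4.56 / 3.15 = 1.44762 m/s

1.44762 m/s


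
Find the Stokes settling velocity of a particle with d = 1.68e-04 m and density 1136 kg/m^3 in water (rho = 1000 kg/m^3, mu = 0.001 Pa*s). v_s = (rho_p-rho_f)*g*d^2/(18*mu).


Density difference: rho_p - rho_f = 1136 - 1000 = 136 kg/m^3
d^2 = (1.68e-04)^2 = 2.8224e-08 m^2
Numerator = (rho_p - rho_f) * g * d^2 = 136 * 9.81 * 2.8224e-08 = 3.7655332e-05
Denominator = 18 * mu = 18 * 0.001 = 0.018
v_s = 3.7655332e-05 / 0.018 = 0.00209196 m/s
Check: Re = rho_f * v_s * d / mu = 1000 * 0.00209196 * 1.68e-04 / 0.001 = 0.351 < 1, so Stokes' law applies.

0.00209196 m/s


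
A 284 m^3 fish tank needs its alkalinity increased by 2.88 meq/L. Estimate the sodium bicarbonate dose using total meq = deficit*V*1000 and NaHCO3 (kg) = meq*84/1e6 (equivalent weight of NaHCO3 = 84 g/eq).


Tank volume in L = 284 m^3 * 1000 = 284000 L
Total meq required = 2.88 meq/L * 284000 L = 817920 meq
NaHCO3 mass = 817920 meq * 84 mg/meq / 1e6 = 68.7053 kg

68.7053 kg
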